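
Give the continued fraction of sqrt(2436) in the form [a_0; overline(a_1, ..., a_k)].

[49; overline(2, 1, 4, 3, 1, 2, 1, 3, 4, 1, 2, 98)]

Write x_i = (sqrt(2436) + m_i)/d_i with (m_0, d_0) = (0, 1). a_0 = floor(sqrt(2436)) = 49, since 49^2 = 2401 <= 2436 < 2500 = 50^2.
Iterate m_{i+1} = d_i*a_i - m_i, d_{i+1} = (2436 - m_{i+1}^2)/d_i, a_{i+1} = floor((a_0 + m_{i+1})/d_{i+1}):
  m_1 = 1*49 - 0 = 49, d_1 = (2436 - 49^2)/1 = 35/1 = 35, a_1 = floor((49 + 49)/35) = 2.
  m_2 = 35*2 - 49 = 21, d_2 = (2436 - 21^2)/35 = 1995/35 = 57, a_2 = floor((49 + 21)/57) = 1.
  m_3 = 57*1 - 21 = 36, d_3 = (2436 - 36^2)/57 = 1140/57 = 20, a_3 = floor((49 + 36)/20) = 4.
  m_4 = 20*4 - 36 = 44, d_4 = (2436 - 44^2)/20 = 500/20 = 25, a_4 = floor((49 + 44)/25) = 3.
  m_5 = 25*3 - 44 = 31, d_5 = (2436 - 31^2)/25 = 1475/25 = 59, a_5 = floor((49 + 31)/59) = 1.
  m_6 = 59*1 - 31 = 28, d_6 = (2436 - 28^2)/59 = 1652/59 = 28, a_6 = floor((49 + 28)/28) = 2.
  m_7 = 28*2 - 28 = 28, d_7 = (2436 - 28^2)/28 = 1652/28 = 59, a_7 = floor((49 + 28)/59) = 1.
  m_8 = 59*1 - 28 = 31, d_8 = (2436 - 31^2)/59 = 1475/59 = 25, a_8 = floor((49 + 31)/25) = 3.
  m_9 = 25*3 - 31 = 44, d_9 = (2436 - 44^2)/25 = 500/25 = 20, a_9 = floor((49 + 44)/20) = 4.
  m_10 = 20*4 - 44 = 36, d_10 = (2436 - 36^2)/20 = 1140/20 = 57, a_10 = floor((49 + 36)/57) = 1.
  m_11 = 57*1 - 36 = 21, d_11 = (2436 - 21^2)/57 = 1995/57 = 35, a_11 = floor((49 + 21)/35) = 2.
  m_12 = 35*2 - 21 = 49, d_12 = (2436 - 49^2)/35 = 35/35 = 1, a_12 = floor((49 + 49)/1) = 98.
  m_13 = 1*98 - 49 = 49, d_13 = (2436 - 49^2)/1 = 35/1 = 35: (m_13, d_13) = (m_1, d_1) = (49, 35), so from here the quotients repeat a_1, ..., a_12; the period length is 12.
Hence the expansion of sqrt(2436) is a_0 = 49 followed by the repeating block 2, 1, 4, 3, 1, 2, 1, 3, 4, 1, 2, 98 (period 12).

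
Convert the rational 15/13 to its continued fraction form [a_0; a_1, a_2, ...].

[1; 6, 2]

Run the Euclidean algorithm on 15 and 13; the successive quotients are the partial quotients a_0, a_1, ... (each step inverts the fractional part left over by the previous one):
  15 = 1*13 + 2, so a_0 = 1.
  13 = 6*2 + 1, so a_1 = 6.
  2 = 2*1 + 0, so a_2 = 2.
The remainder reaches 0 after 3 divisions, so the expansion has 3 partial quotients, read off in order.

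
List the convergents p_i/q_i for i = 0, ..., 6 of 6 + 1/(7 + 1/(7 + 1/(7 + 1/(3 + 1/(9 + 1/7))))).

6/1, 43/7, 307/50, 2192/357, 6883/1121, 64139/10446, 455856/74243

Using the convergent recurrence p_i = a_i*p_{i-1} + p_{i-2}, q_i = a_i*q_{i-1} + q_{i-2} with p_{-2}=0, p_{-1}=1, q_{-2}=1, q_{-1}=0:
  i=0: a_0=6, p_0 = 6*1 + 0 = 6, q_0 = 6*0 + 1 = 1.
  i=1: a_1=7, p_1 = 7*6 + 1 = 43, q_1 = 7*1 + 0 = 7.
  i=2: a_2=7, p_2 = 7*43 + 6 = 307, q_2 = 7*7 + 1 = 50.
  i=3: a_3=7, p_3 = 7*307 + 43 = 2192, q_3 = 7*50 + 7 = 357.
  i=4: a_4=3, p_4 = 3*2192 + 307 = 6883, q_4 = 3*357 + 50 = 1121.
  i=5: a_5=9, p_5 = 9*6883 + 2192 = 64139, q_5 = 9*1121 + 357 = 10446.
  i=6: a_6=7, p_6 = 7*64139 + 6883 = 455856, q_6 = 7*10446 + 1121 = 74243.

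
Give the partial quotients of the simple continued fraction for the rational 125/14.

[8; 1, 13]

Run the Euclidean algorithm on 125 and 14; the successive quotients are the partial quotients a_0, a_1, ... (each step inverts the fractional part left over by the previous one):
  125 = 8*14 + 13, so a_0 = 8.
  14 = 1*13 + 1, so a_1 = 1.
  13 = 13*1 + 0, so a_2 = 13.
The remainder reaches 0 after 3 divisions, so the expansion has 3 partial quotients, read off in order.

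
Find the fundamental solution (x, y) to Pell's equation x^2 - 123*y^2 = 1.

(x, y) = (122, 11)

First expand sqrt(123) as a continued fraction. With x_i = (sqrt(123) + m_i)/d_i and (m_0, d_0) = (0, 1): a_0 = floor(sqrt(123)) = 11, since 11^2 = 121 <= 123 < 144 = 12^2.
Iterate m_{i+1} = d_i*a_i - m_i, d_{i+1} = (123 - m_{i+1}^2)/d_i, a_{i+1} = floor((a_0 + m_{i+1})/d_{i+1}):
  m_1 = 1*11 - 0 = 11, d_1 = (123 - 11^2)/1 = 2/1 = 2, a_1 = floor((11 + 11)/2) = 11.
  m_2 = 2*11 - 11 = 11, d_2 = (123 - 11^2)/2 = 2/2 = 1, a_2 = floor((11 + 11)/1) = 22.
  m_3 = 1*22 - 11 = 11, d_3 = (123 - 11^2)/1 = 2/1 = 2: (m_3, d_3) = (m_1, d_1) = (11, 2), so from here the quotients repeat a_1, a_2; the period length is 2.
So sqrt(123) = [11; (11, 22)] with period length k = 2.
k is even, so the fundamental solution of x^2 - 123y^2 = 1 is (p_{k-1}, q_{k-1}) = (p_1, q_1); compute convergents through index 1.
Convergents (p_i = a_i*p_{i-1} + p_{i-2}, q_i = a_i*q_{i-1} + q_{i-2} with p_{-2}=0, p_{-1}=1, q_{-2}=1, q_{-1}=0):
  i=0: a_0=11, p_0 = 11*1 + 0 = 11, q_0 = 11*0 + 1 = 1.
  i=1: a_1=11, p_1 = 11*11 + 1 = 122, q_1 = 11*1 + 0 = 11.
Check: 122^2 - 123*11^2 = 14884 - 14883 = 1, so (x, y) = (122, 11) solves the equation, and by the theorem it is the least positive solution.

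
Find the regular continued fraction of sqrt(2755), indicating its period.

Write x_i = (sqrt(2755) + m_i)/d_i with (m_0, d_0) = (0, 1). a_0 = floor(sqrt(2755)) = 52, since 52^2 = 2704 <= 2755 < 2809 = 53^2.
Iterate m_{i+1} = d_i*a_i - m_i, d_{i+1} = (2755 - m_{i+1}^2)/d_i, a_{i+1} = floor((a_0 + m_{i+1})/d_{i+1}):
  m_1 = 1*52 - 0 = 52, d_1 = (2755 - 52^2)/1 = 51/1 = 51, a_1 = floor((52 + 52)/51) = 2.
  m_2 = 51*2 - 52 = 50, d_2 = (2755 - 50^2)/51 = 255/51 = 5, a_2 = floor((52 + 50)/5) = 20.
  m_3 = 5*20 - 50 = 50, d_3 = (2755 - 50^2)/5 = 255/5 = 51, a_3 = floor((52 + 50)/51) = 2.
  m_4 = 51*2 - 50 = 52, d_4 = (2755 - 52^2)/51 = 51/51 = 1, a_4 = floor((52 + 52)/1) = 104.
  m_5 = 1*104 - 52 = 52, d_5 = (2755 - 52^2)/1 = 51/1 = 51: (m_5, d_5) = (m_1, d_1) = (52, 51), so from here the quotients repeat a_1, ..., a_4; the period length is 4.
Hence the expansion of sqrt(2755) is a_0 = 52 followed by the repeating block 2, 20, 2, 104 (period 4).

[52; (2, 20, 2, 104)]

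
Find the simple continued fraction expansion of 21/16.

[1; 3, 5]

Run the Euclidean algorithm on 21 and 16; the successive quotients are the partial quotients a_0, a_1, ... (each step inverts the fractional part left over by the previous one):
  21 = 1*16 + 5, so a_0 = 1.
  16 = 3*5 + 1, so a_1 = 3.
  5 = 5*1 + 0, so a_2 = 5.
The remainder reaches 0 after 3 divisions, so the expansion has 3 partial quotients, read off in order.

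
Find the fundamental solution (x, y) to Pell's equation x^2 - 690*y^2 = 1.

First expand sqrt(690) as a continued fraction. With x_i = (sqrt(690) + m_i)/d_i and (m_0, d_0) = (0, 1): a_0 = floor(sqrt(690)) = 26, since 26^2 = 676 <= 690 < 729 = 27^2.
Iterate m_{i+1} = d_i*a_i - m_i, d_{i+1} = (690 - m_{i+1}^2)/d_i, a_{i+1} = floor((a_0 + m_{i+1})/d_{i+1}):
  m_1 = 1*26 - 0 = 26, d_1 = (690 - 26^2)/1 = 14/1 = 14, a_1 = floor((26 + 26)/14) = 3.
  m_2 = 14*3 - 26 = 16, d_2 = (690 - 16^2)/14 = 434/14 = 31, a_2 = floor((26 + 16)/31) = 1.
  m_3 = 31*1 - 16 = 15, d_3 = (690 - 15^2)/31 = 465/31 = 15, a_3 = floor((26 + 15)/15) = 2.
  m_4 = 15*2 - 15 = 15, d_4 = (690 - 15^2)/15 = 465/15 = 31, a_4 = floor((26 + 15)/31) = 1.
  m_5 = 31*1 - 15 = 16, d_5 = (690 - 16^2)/31 = 434/31 = 14, a_5 = floor((26 + 16)/14) = 3.
  m_6 = 14*3 - 16 = 26, d_6 = (690 - 26^2)/14 = 14/14 = 1, a_6 = floor((26 + 26)/1) = 52.
  m_7 = 1*52 - 26 = 26, d_7 = (690 - 26^2)/1 = 14/1 = 14: (m_7, d_7) = (m_1, d_1) = (26, 14), so from here the quotients repeat a_1, ..., a_6; the period length is 6.
So sqrt(690) = [26; (3, 1, 2, 1, 3, 52)] with period length k = 6.
k is even, so the fundamental solution of x^2 - 690y^2 = 1 is (p_{k-1}, q_{k-1}) = (p_5, q_5); compute convergents through index 5.
Convergents (p_i = a_i*p_{i-1} + p_{i-2}, q_i = a_i*q_{i-1} + q_{i-2} with p_{-2}=0, p_{-1}=1, q_{-2}=1, q_{-1}=0):
  i=0: a_0=26, p_0 = 26*1 + 0 = 26, q_0 = 26*0 + 1 = 1.
  i=1: a_1=3, p_1 = 3*26 + 1 = 79, q_1 = 3*1 + 0 = 3.
  i=2: a_2=1, p_2 = 1*79 + 26 = 105, q_2 = 1*3 + 1 = 4.
  i=3: a_3=2, p_3 = 2*105 + 79 = 289, q_3 = 2*4 + 3 = 11.
  i=4: a_4=1, p_4 = 1*289 + 105 = 394, q_4 = 1*11 + 4 = 15.
  i=5: a_5=3, p_5 = 3*394 + 289 = 1471, q_5 = 3*15 + 11 = 56.
Check: 1471^2 - 690*56^2 = 2163841 - 2163840 = 1, so (x, y) = (1471, 56) solves the equation, and by the theorem it is the least positive solution.

(x, y) = (1471, 56)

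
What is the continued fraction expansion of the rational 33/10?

[3; 3, 3]

Run the Euclidean algorithm on 33 and 10; the successive quotients are the partial quotients a_0, a_1, ... (each step inverts the fractional part left over by the previous one):
  33 = 3*10 + 3, so a_0 = 3.
  10 = 3*3 + 1, so a_1 = 3.
  3 = 3*1 + 0, so a_2 = 3.
The remainder reaches 0 after 3 divisions, so the expansion has 3 partial quotients, read off in order.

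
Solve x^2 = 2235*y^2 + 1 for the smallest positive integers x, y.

(x, y) = (626546, 13253)

First expand sqrt(2235) as a continued fraction. With x_i = (sqrt(2235) + m_i)/d_i and (m_0, d_0) = (0, 1): a_0 = floor(sqrt(2235)) = 47, since 47^2 = 2209 <= 2235 < 2304 = 48^2.
Iterate m_{i+1} = d_i*a_i - m_i, d_{i+1} = (2235 - m_{i+1}^2)/d_i, a_{i+1} = floor((a_0 + m_{i+1})/d_{i+1}):
  m_1 = 1*47 - 0 = 47, d_1 = (2235 - 47^2)/1 = 26/1 = 26, a_1 = floor((47 + 47)/26) = 3.
  m_2 = 26*3 - 47 = 31, d_2 = (2235 - 31^2)/26 = 1274/26 = 49, a_2 = floor((47 + 31)/49) = 1.
  m_3 = 49*1 - 31 = 18, d_3 = (2235 - 18^2)/49 = 1911/49 = 39, a_3 = floor((47 + 18)/39) = 1.
  m_4 = 39*1 - 18 = 21, d_4 = (2235 - 21^2)/39 = 1794/39 = 46, a_4 = floor((47 + 21)/46) = 1.
  m_5 = 46*1 - 21 = 25, d_5 = (2235 - 25^2)/46 = 1610/46 = 35, a_5 = floor((47 + 25)/35) = 2.
  m_6 = 35*2 - 25 = 45, d_6 = (2235 - 45^2)/35 = 210/35 = 6, a_6 = floor((47 + 45)/6) = 15.
  m_7 = 6*15 - 45 = 45, d_7 = (2235 - 45^2)/6 = 210/6 = 35, a_7 = floor((47 + 45)/35) = 2.
  m_8 = 35*2 - 45 = 25, d_8 = (2235 - 25^2)/35 = 1610/35 = 46, a_8 = floor((47 + 25)/46) = 1.
  m_9 = 46*1 - 25 = 21, d_9 = (2235 - 21^2)/46 = 1794/46 = 39, a_9 = floor((47 + 21)/39) = 1.
  m_10 = 39*1 - 21 = 18, d_10 = (2235 - 18^2)/39 = 1911/39 = 49, a_10 = floor((47 + 18)/49) = 1.
  m_11 = 49*1 - 18 = 31, d_11 = (2235 - 31^2)/49 = 1274/49 = 26, a_11 = floor((47 + 31)/26) = 3.
  m_12 = 26*3 - 31 = 47, d_12 = (2235 - 47^2)/26 = 26/26 = 1, a_12 = floor((47 + 47)/1) = 94.
  m_13 = 1*94 - 47 = 47, d_13 = (2235 - 47^2)/1 = 26/1 = 26: (m_13, d_13) = (m_1, d_1) = (47, 26), so from here the quotients repeat a_1, ..., a_12; the period length is 12.
So sqrt(2235) = [47; (3, 1, 1, 1, 2, 15, 2, 1, 1, 1, 3, 94)] with period length k = 12.
k is even, so the fundamental solution of x^2 - 2235y^2 = 1 is (p_{k-1}, q_{k-1}) = (p_11, q_11); compute convergents through index 11.
Convergents (p_i = a_i*p_{i-1} + p_{i-2}, q_i = a_i*q_{i-1} + q_{i-2} with p_{-2}=0, p_{-1}=1, q_{-2}=1, q_{-1}=0):
  i=0: a_0=47, p_0 = 47*1 + 0 = 47, q_0 = 47*0 + 1 = 1.
  i=1: a_1=3, p_1 = 3*47 + 1 = 142, q_1 = 3*1 + 0 = 3.
  i=2: a_2=1, p_2 = 1*142 + 47 = 189, q_2 = 1*3 + 1 = 4.
  i=3: a_3=1, p_3 = 1*189 + 142 = 331, q_3 = 1*4 + 3 = 7.
  i=4: a_4=1, p_4 = 1*331 + 189 = 520, q_4 = 1*7 + 4 = 11.
  i=5: a_5=2, p_5 = 2*520 + 331 = 1371, q_5 = 2*11 + 7 = 29.
  i=6: a_6=15, p_6 = 15*1371 + 520 = 21085, q_6 = 15*29 + 11 = 446.
  i=7: a_7=2, p_7 = 2*21085 + 1371 = 43541, q_7 = 2*446 + 29 = 921.
  i=8: a_8=1, p_8 = 1*43541 + 21085 = 64626, q_8 = 1*921 + 446 = 1367.
  i=9: a_9=1, p_9 = 1*64626 + 43541 = 108167, q_9 = 1*1367 + 921 = 2288.
  i=10: a_10=1, p_10 = 1*108167 + 64626 = 172793, q_10 = 1*2288 + 1367 = 3655.
  i=11: a_11=3, p_11 = 3*172793 + 108167 = 626546, q_11 = 3*3655 + 2288 = 13253.
Check: 626546^2 - 2235*13253^2 = 392559890116 - 392559890115 = 1, so (x, y) = (626546, 13253) solves the equation, and by the theorem it is the least positive solution.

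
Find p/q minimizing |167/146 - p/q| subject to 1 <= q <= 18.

Expand x = 167/146 as a continued fraction with the Euclidean algorithm:
  167 = 1*146 + 21, so a_0 = 1.
  146 = 6*21 + 20, so a_1 = 6.
  21 = 1*20 + 1, so a_2 = 1.
  20 = 20*1 + 0, so a_3 = 20.
so x = [1; 6, 1, 20].
Convergents (p_i = a_i*p_{i-1} + p_{i-2}, q_i = a_i*q_{i-1} + q_{i-2} with p_{-2}=0, p_{-1}=1, q_{-2}=1, q_{-1}=0), until the denominator exceeds 18:
  i=0: a_0=1, p_0 = 1*1 + 0 = 1, q_0 = 1*0 + 1 = 1.
  i=1: a_1=6, p_1 = 6*1 + 1 = 7, q_1 = 6*1 + 0 = 6.
  i=2: a_2=1, p_2 = 1*7 + 1 = 8, q_2 = 1*6 + 1 = 7.
  i=3: a_3=20, p_3 = 20*8 + 7 = 167, q_3 = 20*7 + 6 = 146.
q_3 = 146 > 18, so the last convergent with denominator <= 18 is p_2/q_2 = 8/7.
The closest fraction with denominator <= 18 is either p_2/q_2 or the intermediate fraction (k*p_2 + p_1)/(k*q_2 + q_1) with the largest k >= 1 whose denominator stays <= 18; these approach x as k grows, and every other convergent or intermediate fraction in range is farther away.
Largest k: floor((18 - q_1)/q_2) = floor((18 - 6)/7) = 1.
That gives (1*8 + 7)/(1*7 + 6) = 15/13.
Compare the errors: |x - 8/7| = |167*7 - 8*146|/(146*7) = 1/1022, and |x - 15/13| = |167*13 - 15*146|/(146*13) = 19/1898.
Cross-multiplying, 1*1898 = 1898 < 19418 = 19*1022, so 1/1022 is smaller: the convergent 8/7 is closer to x than 15/13.

8/7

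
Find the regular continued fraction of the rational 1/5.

Run the Euclidean algorithm on 1 and 5; the successive quotients are the partial quotients a_0, a_1, ... (each step inverts the fractional part left over by the previous one):
  1 = 0*5 + 1, so a_0 = 0.
  5 = 5*1 + 0, so a_1 = 5.
The remainder reaches 0 after 2 divisions, so the expansion has 2 partial quotients, read off in order.

[0; 5]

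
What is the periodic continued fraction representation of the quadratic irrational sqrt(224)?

[14; (1, 28)]

Write x_i = (sqrt(224) + m_i)/d_i with (m_0, d_0) = (0, 1). a_0 = floor(sqrt(224)) = 14, since 14^2 = 196 <= 224 < 225 = 15^2.
Iterate m_{i+1} = d_i*a_i - m_i, d_{i+1} = (224 - m_{i+1}^2)/d_i, a_{i+1} = floor((a_0 + m_{i+1})/d_{i+1}):
  m_1 = 1*14 - 0 = 14, d_1 = (224 - 14^2)/1 = 28/1 = 28, a_1 = floor((14 + 14)/28) = 1.
  m_2 = 28*1 - 14 = 14, d_2 = (224 - 14^2)/28 = 28/28 = 1, a_2 = floor((14 + 14)/1) = 28.
  m_3 = 1*28 - 14 = 14, d_3 = (224 - 14^2)/1 = 28/1 = 28: (m_3, d_3) = (m_1, d_1) = (14, 28), so from here the quotients repeat a_1, a_2; the period length is 2.
Hence the expansion of sqrt(224) is a_0 = 14 followed by the repeating block 1, 28 (period 2).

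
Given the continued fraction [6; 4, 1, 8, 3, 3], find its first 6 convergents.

6/1, 25/4, 31/5, 273/44, 850/137, 2823/455

Using the convergent recurrence p_i = a_i*p_{i-1} + p_{i-2}, q_i = a_i*q_{i-1} + q_{i-2} with p_{-2}=0, p_{-1}=1, q_{-2}=1, q_{-1}=0:
  i=0: a_0=6, p_0 = 6*1 + 0 = 6, q_0 = 6*0 + 1 = 1.
  i=1: a_1=4, p_1 = 4*6 + 1 = 25, q_1 = 4*1 + 0 = 4.
  i=2: a_2=1, p_2 = 1*25 + 6 = 31, q_2 = 1*4 + 1 = 5.
  i=3: a_3=8, p_3 = 8*31 + 25 = 273, q_3 = 8*5 + 4 = 44.
  i=4: a_4=3, p_4 = 3*273 + 31 = 850, q_4 = 3*44 + 5 = 137.
  i=5: a_5=3, p_5 = 3*850 + 273 = 2823, q_5 = 3*137 + 44 = 455.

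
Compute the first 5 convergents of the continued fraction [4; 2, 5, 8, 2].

Using the convergent recurrence p_i = a_i*p_{i-1} + p_{i-2}, q_i = a_i*q_{i-1} + q_{i-2} with p_{-2}=0, p_{-1}=1, q_{-2}=1, q_{-1}=0:
  i=0: a_0=4, p_0 = 4*1 + 0 = 4, q_0 = 4*0 + 1 = 1.
  i=1: a_1=2, p_1 = 2*4 + 1 = 9, q_1 = 2*1 + 0 = 2.
  i=2: a_2=5, p_2 = 5*9 + 4 = 49, q_2 = 5*2 + 1 = 11.
  i=3: a_3=8, p_3 = 8*49 + 9 = 401, q_3 = 8*11 + 2 = 90.
  i=4: a_4=2, p_4 = 2*401 + 49 = 851, q_4 = 2*90 + 11 = 191.

4/1, 9/2, 49/11, 401/90, 851/191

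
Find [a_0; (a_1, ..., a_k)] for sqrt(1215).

[34; (1, 5, 1, 68)]

Write x_i = (sqrt(1215) + m_i)/d_i with (m_0, d_0) = (0, 1). a_0 = floor(sqrt(1215)) = 34, since 34^2 = 1156 <= 1215 < 1225 = 35^2.
Iterate m_{i+1} = d_i*a_i - m_i, d_{i+1} = (1215 - m_{i+1}^2)/d_i, a_{i+1} = floor((a_0 + m_{i+1})/d_{i+1}):
  m_1 = 1*34 - 0 = 34, d_1 = (1215 - 34^2)/1 = 59/1 = 59, a_1 = floor((34 + 34)/59) = 1.
  m_2 = 59*1 - 34 = 25, d_2 = (1215 - 25^2)/59 = 590/59 = 10, a_2 = floor((34 + 25)/10) = 5.
  m_3 = 10*5 - 25 = 25, d_3 = (1215 - 25^2)/10 = 590/10 = 59, a_3 = floor((34 + 25)/59) = 1.
  m_4 = 59*1 - 25 = 34, d_4 = (1215 - 34^2)/59 = 59/59 = 1, a_4 = floor((34 + 34)/1) = 68.
  m_5 = 1*68 - 34 = 34, d_5 = (1215 - 34^2)/1 = 59/1 = 59: (m_5, d_5) = (m_1, d_1) = (34, 59), so from here the quotients repeat a_1, ..., a_4; the period length is 4.
Hence the expansion of sqrt(1215) is a_0 = 34 followed by the repeating block 1, 5, 1, 68 (period 4).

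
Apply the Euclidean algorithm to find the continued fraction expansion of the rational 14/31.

[0; 2, 4, 1, 2]

Run the Euclidean algorithm on 14 and 31; the successive quotients are the partial quotients a_0, a_1, ... (each step inverts the fractional part left over by the previous one):
  14 = 0*31 + 14, so a_0 = 0.
  31 = 2*14 + 3, so a_1 = 2.
  14 = 4*3 + 2, so a_2 = 4.
  3 = 1*2 + 1, so a_3 = 1.
  2 = 2*1 + 0, so a_4 = 2.
The remainder reaches 0 after 5 divisions, so the expansion has 5 partial quotients, read off in order.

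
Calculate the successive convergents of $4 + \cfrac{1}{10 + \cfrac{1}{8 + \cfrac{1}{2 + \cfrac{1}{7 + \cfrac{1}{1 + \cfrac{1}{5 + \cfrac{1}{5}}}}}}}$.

Using the convergent recurrence p_i = a_i*p_{i-1} + p_{i-2}, q_i = a_i*q_{i-1} + q_{i-2} with p_{-2}=0, p_{-1}=1, q_{-2}=1, q_{-1}=0:
  i=0: a_0=4, p_0 = 4*1 + 0 = 4, q_0 = 4*0 + 1 = 1.
  i=1: a_1=10, p_1 = 10*4 + 1 = 41, q_1 = 10*1 + 0 = 10.
  i=2: a_2=8, p_2 = 8*41 + 4 = 332, q_2 = 8*10 + 1 = 81.
  i=3: a_3=2, p_3 = 2*332 + 41 = 705, q_3 = 2*81 + 10 = 172.
  i=4: a_4=7, p_4 = 7*705 + 332 = 5267, q_4 = 7*172 + 81 = 1285.
  i=5: a_5=1, p_5 = 1*5267 + 705 = 5972, q_5 = 1*1285 + 172 = 1457.
  i=6: a_6=5, p_6 = 5*5972 + 5267 = 35127, q_6 = 5*1457 + 1285 = 8570.
  i=7: a_7=5, p_7 = 5*35127 + 5972 = 181607, q_7 = 5*8570 + 1457 = 44307.

4/1, 41/10, 332/81, 705/172, 5267/1285, 5972/1457, 35127/8570, 181607/44307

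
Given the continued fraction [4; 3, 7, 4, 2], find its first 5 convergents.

4/1, 13/3, 95/22, 393/91, 881/204

Using the convergent recurrence p_i = a_i*p_{i-1} + p_{i-2}, q_i = a_i*q_{i-1} + q_{i-2} with p_{-2}=0, p_{-1}=1, q_{-2}=1, q_{-1}=0:
  i=0: a_0=4, p_0 = 4*1 + 0 = 4, q_0 = 4*0 + 1 = 1.
  i=1: a_1=3, p_1 = 3*4 + 1 = 13, q_1 = 3*1 + 0 = 3.
  i=2: a_2=7, p_2 = 7*13 + 4 = 95, q_2 = 7*3 + 1 = 22.
  i=3: a_3=4, p_3 = 4*95 + 13 = 393, q_3 = 4*22 + 3 = 91.
  i=4: a_4=2, p_4 = 2*393 + 95 = 881, q_4 = 2*91 + 22 = 204.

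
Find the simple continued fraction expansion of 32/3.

[10; 1, 2]

Run the Euclidean algorithm on 32 and 3; the successive quotients are the partial quotients a_0, a_1, ... (each step inverts the fractional part left over by the previous one):
  32 = 10*3 + 2, so a_0 = 10.
  3 = 1*2 + 1, so a_1 = 1.
  2 = 2*1 + 0, so a_2 = 2.
The remainder reaches 0 after 3 divisions, so the expansion has 3 partial quotients, read off in order.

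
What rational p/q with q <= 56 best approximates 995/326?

Expand x = 995/326 as a continued fraction with the Euclidean algorithm:
  995 = 3*326 + 17, so a_0 = 3.
  326 = 19*17 + 3, so a_1 = 19.
  17 = 5*3 + 2, so a_2 = 5.
  3 = 1*2 + 1, so a_3 = 1.
  2 = 2*1 + 0, so a_4 = 2.
so x = [3; 19, 5, 1, 2].
Convergents (p_i = a_i*p_{i-1} + p_{i-2}, q_i = a_i*q_{i-1} + q_{i-2} with p_{-2}=0, p_{-1}=1, q_{-2}=1, q_{-1}=0), until the denominator exceeds 56:
  i=0: a_0=3, p_0 = 3*1 + 0 = 3, q_0 = 3*0 + 1 = 1.
  i=1: a_1=19, p_1 = 19*3 + 1 = 58, q_1 = 19*1 + 0 = 19.
  i=2: a_2=5, p_2 = 5*58 + 3 = 293, q_2 = 5*19 + 1 = 96.
q_2 = 96 > 56, so the last convergent with denominator <= 56 is p_1/q_1 = 58/19.
The closest fraction with denominator <= 56 is either p_1/q_1 or the intermediate fraction (k*p_1 + p_0)/(k*q_1 + q_0) with the largest k >= 1 whose denominator stays <= 56; these approach x as k grows, and every other convergent or intermediate fraction in range is farther away.
Largest k: floor((56 - q_0)/q_1) = floor((56 - 1)/19) = 2.
That gives (2*58 + 3)/(2*19 + 1) = 119/39.
Compare the errors: |x - 58/19| = |995*19 - 58*326|/(326*19) = 3/6194, and |x - 119/39| = |995*39 - 119*326|/(326*39) = 11/12714.
Cross-multiplying, 3*12714 = 38142 < 68134 = 11*6194, so 3/6194 is smaller: the convergent 58/19 is closer to x than 119/39.

58/19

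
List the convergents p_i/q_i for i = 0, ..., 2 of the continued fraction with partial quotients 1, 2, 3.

1/1, 3/2, 10/7

Using the convergent recurrence p_i = a_i*p_{i-1} + p_{i-2}, q_i = a_i*q_{i-1} + q_{i-2} with p_{-2}=0, p_{-1}=1, q_{-2}=1, q_{-1}=0:
  i=0: a_0=1, p_0 = 1*1 + 0 = 1, q_0 = 1*0 + 1 = 1.
  i=1: a_1=2, p_1 = 2*1 + 1 = 3, q_1 = 2*1 + 0 = 2.
  i=2: a_2=3, p_2 = 3*3 + 1 = 10, q_2 = 3*2 + 1 = 7.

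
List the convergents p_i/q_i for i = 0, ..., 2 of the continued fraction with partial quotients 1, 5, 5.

1/1, 6/5, 31/26

Using the convergent recurrence p_i = a_i*p_{i-1} + p_{i-2}, q_i = a_i*q_{i-1} + q_{i-2} with p_{-2}=0, p_{-1}=1, q_{-2}=1, q_{-1}=0:
  i=0: a_0=1, p_0 = 1*1 + 0 = 1, q_0 = 1*0 + 1 = 1.
  i=1: a_1=5, p_1 = 5*1 + 1 = 6, q_1 = 5*1 + 0 = 5.
  i=2: a_2=5, p_2 = 5*6 + 1 = 31, q_2 = 5*5 + 1 = 26.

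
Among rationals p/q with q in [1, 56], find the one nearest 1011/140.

65/9

Expand x = 1011/140 as a continued fraction with the Euclidean algorithm:
  1011 = 7*140 + 31, so a_0 = 7.
  140 = 4*31 + 16, so a_1 = 4.
  31 = 1*16 + 15, so a_2 = 1.
  16 = 1*15 + 1, so a_3 = 1.
  15 = 15*1 + 0, so a_4 = 15.
so x = [7; 4, 1, 1, 15].
Convergents (p_i = a_i*p_{i-1} + p_{i-2}, q_i = a_i*q_{i-1} + q_{i-2} with p_{-2}=0, p_{-1}=1, q_{-2}=1, q_{-1}=0), until the denominator exceeds 56:
  i=0: a_0=7, p_0 = 7*1 + 0 = 7, q_0 = 7*0 + 1 = 1.
  i=1: a_1=4, p_1 = 4*7 + 1 = 29, q_1 = 4*1 + 0 = 4.
  i=2: a_2=1, p_2 = 1*29 + 7 = 36, q_2 = 1*4 + 1 = 5.
  i=3: a_3=1, p_3 = 1*36 + 29 = 65, q_3 = 1*5 + 4 = 9.
  i=4: a_4=15, p_4 = 15*65 + 36 = 1011, q_4 = 15*9 + 5 = 140.
q_4 = 140 > 56, so the last convergent with denominator <= 56 is p_3/q_3 = 65/9.
The closest fraction with denominator <= 56 is either p_3/q_3 or the intermediate fraction (k*p_3 + p_2)/(k*q_3 + q_2) with the largest k >= 1 whose denominator stays <= 56; these approach x as k grows, and every other convergent or intermediate fraction in range is farther away.
Largest k: floor((56 - q_2)/q_3) = floor((56 - 5)/9) = 5.
That gives (5*65 + 36)/(5*9 + 5) = 361/50.
Compare the errors: |x - 65/9| = |1011*9 - 65*140|/(140*9) = 1/1260, and |x - 361/50| = |1011*50 - 361*140|/(140*50) = 10/7000.
Cross-multiplying, 1*7000 = 7000 < 12600 = 10*1260, so 1/1260 is smaller: the convergent 65/9 is closer to x than 361/50.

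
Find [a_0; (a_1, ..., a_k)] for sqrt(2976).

[54; (1, 1, 4, 4, 7, 27, 7, 4, 4, 1, 1, 108)]

Write x_i = (sqrt(2976) + m_i)/d_i with (m_0, d_0) = (0, 1). a_0 = floor(sqrt(2976)) = 54, since 54^2 = 2916 <= 2976 < 3025 = 55^2.
Iterate m_{i+1} = d_i*a_i - m_i, d_{i+1} = (2976 - m_{i+1}^2)/d_i, a_{i+1} = floor((a_0 + m_{i+1})/d_{i+1}):
  m_1 = 1*54 - 0 = 54, d_1 = (2976 - 54^2)/1 = 60/1 = 60, a_1 = floor((54 + 54)/60) = 1.
  m_2 = 60*1 - 54 = 6, d_2 = (2976 - 6^2)/60 = 2940/60 = 49, a_2 = floor((54 + 6)/49) = 1.
  m_3 = 49*1 - 6 = 43, d_3 = (2976 - 43^2)/49 = 1127/49 = 23, a_3 = floor((54 + 43)/23) = 4.
  m_4 = 23*4 - 43 = 49, d_4 = (2976 - 49^2)/23 = 575/23 = 25, a_4 = floor((54 + 49)/25) = 4.
  m_5 = 25*4 - 49 = 51, d_5 = (2976 - 51^2)/25 = 375/25 = 15, a_5 = floor((54 + 51)/15) = 7.
  m_6 = 15*7 - 51 = 54, d_6 = (2976 - 54^2)/15 = 60/15 = 4, a_6 = floor((54 + 54)/4) = 27.
  m_7 = 4*27 - 54 = 54, d_7 = (2976 - 54^2)/4 = 60/4 = 15, a_7 = floor((54 + 54)/15) = 7.
  m_8 = 15*7 - 54 = 51, d_8 = (2976 - 51^2)/15 = 375/15 = 25, a_8 = floor((54 + 51)/25) = 4.
  m_9 = 25*4 - 51 = 49, d_9 = (2976 - 49^2)/25 = 575/25 = 23, a_9 = floor((54 + 49)/23) = 4.
  m_10 = 23*4 - 49 = 43, d_10 = (2976 - 43^2)/23 = 1127/23 = 49, a_10 = floor((54 + 43)/49) = 1.
  m_11 = 49*1 - 43 = 6, d_11 = (2976 - 6^2)/49 = 2940/49 = 60, a_11 = floor((54 + 6)/60) = 1.
  m_12 = 60*1 - 6 = 54, d_12 = (2976 - 54^2)/60 = 60/60 = 1, a_12 = floor((54 + 54)/1) = 108.
  m_13 = 1*108 - 54 = 54, d_13 = (2976 - 54^2)/1 = 60/1 = 60: (m_13, d_13) = (m_1, d_1) = (54, 60), so from here the quotients repeat a_1, ..., a_12; the period length is 12.
Hence the expansion of sqrt(2976) is a_0 = 54 followed by the repeating block 1, 1, 4, 4, 7, 27, 7, 4, 4, 1, 1, 108 (period 12).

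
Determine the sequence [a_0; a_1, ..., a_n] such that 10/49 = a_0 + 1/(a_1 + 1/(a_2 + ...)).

Run the Euclidean algorithm on 10 and 49; the successive quotients are the partial quotients a_0, a_1, ... (each step inverts the fractional part left over by the previous one):
  10 = 0*49 + 10, so a_0 = 0.
  49 = 4*10 + 9, so a_1 = 4.
  10 = 1*9 + 1, so a_2 = 1.
  9 = 9*1 + 0, so a_3 = 9.
The remainder reaches 0 after 4 divisions, so the expansion has 4 partial quotients, read off in order.

[0; 4, 1, 9]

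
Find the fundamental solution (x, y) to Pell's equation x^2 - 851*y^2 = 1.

First expand sqrt(851) as a continued fraction. With x_i = (sqrt(851) + m_i)/d_i and (m_0, d_0) = (0, 1): a_0 = floor(sqrt(851)) = 29, since 29^2 = 841 <= 851 < 900 = 30^2.
Iterate m_{i+1} = d_i*a_i - m_i, d_{i+1} = (851 - m_{i+1}^2)/d_i, a_{i+1} = floor((a_0 + m_{i+1})/d_{i+1}):
  m_1 = 1*29 - 0 = 29, d_1 = (851 - 29^2)/1 = 10/1 = 10, a_1 = floor((29 + 29)/10) = 5.
  m_2 = 10*5 - 29 = 21, d_2 = (851 - 21^2)/10 = 410/10 = 41, a_2 = floor((29 + 21)/41) = 1.
  m_3 = 41*1 - 21 = 20, d_3 = (851 - 20^2)/41 = 451/41 = 11, a_3 = floor((29 + 20)/11) = 4.
  m_4 = 11*4 - 20 = 24, d_4 = (851 - 24^2)/11 = 275/11 = 25, a_4 = floor((29 + 24)/25) = 2.
  m_5 = 25*2 - 24 = 26, d_5 = (851 - 26^2)/25 = 175/25 = 7, a_5 = floor((29 + 26)/7) = 7.
  m_6 = 7*7 - 26 = 23, d_6 = (851 - 23^2)/7 = 322/7 = 46, a_6 = floor((29 + 23)/46) = 1.
  m_7 = 46*1 - 23 = 23, d_7 = (851 - 23^2)/46 = 322/46 = 7, a_7 = floor((29 + 23)/7) = 7.
  m_8 = 7*7 - 23 = 26, d_8 = (851 - 26^2)/7 = 175/7 = 25, a_8 = floor((29 + 26)/25) = 2.
  m_9 = 25*2 - 26 = 24, d_9 = (851 - 24^2)/25 = 275/25 = 11, a_9 = floor((29 + 24)/11) = 4.
  m_10 = 11*4 - 24 = 20, d_10 = (851 - 20^2)/11 = 451/11 = 41, a_10 = floor((29 + 20)/41) = 1.
  m_11 = 41*1 - 20 = 21, d_11 = (851 - 21^2)/41 = 410/41 = 10, a_11 = floor((29 + 21)/10) = 5.
  m_12 = 10*5 - 21 = 29, d_12 = (851 - 29^2)/10 = 10/10 = 1, a_12 = floor((29 + 29)/1) = 58.
  m_13 = 1*58 - 29 = 29, d_13 = (851 - 29^2)/1 = 10/1 = 10: (m_13, d_13) = (m_1, d_1) = (29, 10), so from here the quotients repeat a_1, ..., a_12; the period length is 12.
So sqrt(851) = [29; (5, 1, 4, 2, 7, 1, 7, 2, 4, 1, 5, 58)] with period length k = 12.
k is even, so the fundamental solution of x^2 - 851y^2 = 1 is (p_{k-1}, q_{k-1}) = (p_11, q_11); compute convergents through index 11.
Convergents (p_i = a_i*p_{i-1} + p_{i-2}, q_i = a_i*q_{i-1} + q_{i-2} with p_{-2}=0, p_{-1}=1, q_{-2}=1, q_{-1}=0):
  i=0: a_0=29, p_0 = 29*1 + 0 = 29, q_0 = 29*0 + 1 = 1.
  i=1: a_1=5, p_1 = 5*29 + 1 = 146, q_1 = 5*1 + 0 = 5.
  i=2: a_2=1, p_2 = 1*146 + 29 = 175, q_2 = 1*5 + 1 = 6.
  i=3: a_3=4, p_3 = 4*175 + 146 = 846, q_3 = 4*6 + 5 = 29.
  i=4: a_4=2, p_4 = 2*846 + 175 = 1867, q_4 = 2*29 + 6 = 64.
  i=5: a_5=7, p_5 = 7*1867 + 846 = 13915, q_5 = 7*64 + 29 = 477.
  i=6: a_6=1, p_6 = 1*13915 + 1867 = 15782, q_6 = 1*477 + 64 = 541.
  i=7: a_7=7, p_7 = 7*15782 + 13915 = 124389, q_7 = 7*541 + 477 = 4264.
  i=8: a_8=2, p_8 = 2*124389 + 15782 = 264560, q_8 = 2*4264 + 541 = 9069.
  i=9: a_9=4, p_9 = 4*264560 + 124389 = 1182629, q_9 = 4*9069 + 4264 = 40540.
  i=10: a_10=1, p_10 = 1*1182629 + 264560 = 1447189, q_10 = 1*40540 + 9069 = 49609.
  i=11: a_11=5, p_11 = 5*1447189 + 1182629 = 8418574, q_11 = 5*49609 + 40540 = 288585.
Check: 8418574^2 - 851*288585^2 = 70872388193476 - 70872388193475 = 1, so (x, y) = (8418574, 288585) solves the equation, and by the theorem it is the least positive solution.

(x, y) = (8418574, 288585)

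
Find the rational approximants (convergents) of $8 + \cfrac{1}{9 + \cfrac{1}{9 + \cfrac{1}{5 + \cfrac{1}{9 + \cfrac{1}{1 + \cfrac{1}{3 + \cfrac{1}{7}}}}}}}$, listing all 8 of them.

Using the convergent recurrence p_i = a_i*p_{i-1} + p_{i-2}, q_i = a_i*q_{i-1} + q_{i-2} with p_{-2}=0, p_{-1}=1, q_{-2}=1, q_{-1}=0:
  i=0: a_0=8, p_0 = 8*1 + 0 = 8, q_0 = 8*0 + 1 = 1.
  i=1: a_1=9, p_1 = 9*8 + 1 = 73, q_1 = 9*1 + 0 = 9.
  i=2: a_2=9, p_2 = 9*73 + 8 = 665, q_2 = 9*9 + 1 = 82.
  i=3: a_3=5, p_3 = 5*665 + 73 = 3398, q_3 = 5*82 + 9 = 419.
  i=4: a_4=9, p_4 = 9*3398 + 665 = 31247, q_4 = 9*419 + 82 = 3853.
  i=5: a_5=1, p_5 = 1*31247 + 3398 = 34645, q_5 = 1*3853 + 419 = 4272.
  i=6: a_6=3, p_6 = 3*34645 + 31247 = 135182, q_6 = 3*4272 + 3853 = 16669.
  i=7: a_7=7, p_7 = 7*135182 + 34645 = 980919, q_7 = 7*16669 + 4272 = 120955.

8/1, 73/9, 665/82, 3398/419, 31247/3853, 34645/4272, 135182/16669, 980919/120955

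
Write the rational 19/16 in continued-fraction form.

[1; 5, 3]

Run the Euclidean algorithm on 19 and 16; the successive quotients are the partial quotients a_0, a_1, ... (each step inverts the fractional part left over by the previous one):
  19 = 1*16 + 3, so a_0 = 1.
  16 = 5*3 + 1, so a_1 = 5.
  3 = 3*1 + 0, so a_2 = 3.
The remainder reaches 0 after 3 divisions, so the expansion has 3 partial quotients, read off in order.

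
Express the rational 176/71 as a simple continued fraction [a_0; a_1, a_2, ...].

Run the Euclidean algorithm on 176 and 71; the successive quotients are the partial quotients a_0, a_1, ... (each step inverts the fractional part left over by the previous one):
  176 = 2*71 + 34, so a_0 = 2.
  71 = 2*34 + 3, so a_1 = 2.
  34 = 11*3 + 1, so a_2 = 11.
  3 = 3*1 + 0, so a_3 = 3.
The remainder reaches 0 after 4 divisions, so the expansion has 4 partial quotients, read off in order.

[2; 2, 11, 3]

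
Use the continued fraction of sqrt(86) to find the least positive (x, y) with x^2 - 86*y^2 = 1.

First expand sqrt(86) as a continued fraction. With x_i = (sqrt(86) + m_i)/d_i and (m_0, d_0) = (0, 1): a_0 = floor(sqrt(86)) = 9, since 9^2 = 81 <= 86 < 100 = 10^2.
Iterate m_{i+1} = d_i*a_i - m_i, d_{i+1} = (86 - m_{i+1}^2)/d_i, a_{i+1} = floor((a_0 + m_{i+1})/d_{i+1}):
  m_1 = 1*9 - 0 = 9, d_1 = (86 - 9^2)/1 = 5/1 = 5, a_1 = floor((9 + 9)/5) = 3.
  m_2 = 5*3 - 9 = 6, d_2 = (86 - 6^2)/5 = 50/5 = 10, a_2 = floor((9 + 6)/10) = 1.
  m_3 = 10*1 - 6 = 4, d_3 = (86 - 4^2)/10 = 70/10 = 7, a_3 = floor((9 + 4)/7) = 1.
  m_4 = 7*1 - 4 = 3, d_4 = (86 - 3^2)/7 = 77/7 = 11, a_4 = floor((9 + 3)/11) = 1.
  m_5 = 11*1 - 3 = 8, d_5 = (86 - 8^2)/11 = 22/11 = 2, a_5 = floor((9 + 8)/2) = 8.
  m_6 = 2*8 - 8 = 8, d_6 = (86 - 8^2)/2 = 22/2 = 11, a_6 = floor((9 + 8)/11) = 1.
  m_7 = 11*1 - 8 = 3, d_7 = (86 - 3^2)/11 = 77/11 = 7, a_7 = floor((9 + 3)/7) = 1.
  m_8 = 7*1 - 3 = 4, d_8 = (86 - 4^2)/7 = 70/7 = 10, a_8 = floor((9 + 4)/10) = 1.
  m_9 = 10*1 - 4 = 6, d_9 = (86 - 6^2)/10 = 50/10 = 5, a_9 = floor((9 + 6)/5) = 3.
  m_10 = 5*3 - 6 = 9, d_10 = (86 - 9^2)/5 = 5/5 = 1, a_10 = floor((9 + 9)/1) = 18.
  m_11 = 1*18 - 9 = 9, d_11 = (86 - 9^2)/1 = 5/1 = 5: (m_11, d_11) = (m_1, d_1) = (9, 5), so from here the quotients repeat a_1, ..., a_10; the period length is 10.
So sqrt(86) = [9; (3, 1, 1, 1, 8, 1, 1, 1, 3, 18)] with period length k = 10.
k is even, so the fundamental solution of x^2 - 86y^2 = 1 is (p_{k-1}, q_{k-1}) = (p_9, q_9); compute convergents through index 9.
Convergents (p_i = a_i*p_{i-1} + p_{i-2}, q_i = a_i*q_{i-1} + q_{i-2} with p_{-2}=0, p_{-1}=1, q_{-2}=1, q_{-1}=0):
  i=0: a_0=9, p_0 = 9*1 + 0 = 9, q_0 = 9*0 + 1 = 1.
  i=1: a_1=3, p_1 = 3*9 + 1 = 28, q_1 = 3*1 + 0 = 3.
  i=2: a_2=1, p_2 = 1*28 + 9 = 37, q_2 = 1*3 + 1 = 4.
  i=3: a_3=1, p_3 = 1*37 + 28 = 65, q_3 = 1*4 + 3 = 7.
  i=4: a_4=1, p_4 = 1*65 + 37 = 102, q_4 = 1*7 + 4 = 11.
  i=5: a_5=8, p_5 = 8*102 + 65 = 881, q_5 = 8*11 + 7 = 95.
  i=6: a_6=1, p_6 = 1*881 + 102 = 983, q_6 = 1*95 + 11 = 106.
  i=7: a_7=1, p_7 = 1*983 + 881 = 1864, q_7 = 1*106 + 95 = 201.
  i=8: a_8=1, p_8 = 1*1864 + 983 = 2847, q_8 = 1*201 + 106 = 307.
  i=9: a_9=3, p_9 = 3*2847 + 1864 = 10405, q_9 = 3*307 + 201 = 1122.
Check: 10405^2 - 86*1122^2 = 108264025 - 108264024 = 1, so (x, y) = (10405, 1122) solves the equation, and by the theorem it is the least positive solution.

(x, y) = (10405, 1122)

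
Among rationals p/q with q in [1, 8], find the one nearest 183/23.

8/1

Expand x = 183/23 as a continued fraction with the Euclidean algorithm:
  183 = 7*23 + 22, so a_0 = 7.
  23 = 1*22 + 1, so a_1 = 1.
  22 = 22*1 + 0, so a_2 = 22.
so x = [7; 1, 22].
Convergents (p_i = a_i*p_{i-1} + p_{i-2}, q_i = a_i*q_{i-1} + q_{i-2} with p_{-2}=0, p_{-1}=1, q_{-2}=1, q_{-1}=0), until the denominator exceeds 8:
  i=0: a_0=7, p_0 = 7*1 + 0 = 7, q_0 = 7*0 + 1 = 1.
  i=1: a_1=1, p_1 = 1*7 + 1 = 8, q_1 = 1*1 + 0 = 1.
  i=2: a_2=22, p_2 = 22*8 + 7 = 183, q_2 = 22*1 + 1 = 23.
q_2 = 23 > 8, so the last convergent with denominator <= 8 is p_1/q_1 = 8/1.
The closest fraction with denominator <= 8 is either p_1/q_1 or the intermediate fraction (k*p_1 + p_0)/(k*q_1 + q_0) with the largest k >= 1 whose denominator stays <= 8; these approach x as k grows, and every other convergent or intermediate fraction in range is farther away.
Largest k: floor((8 - q_0)/q_1) = floor((8 - 1)/1) = 7.
That gives (7*8 + 7)/(7*1 + 1) = 63/8.
Compare the errors: |x - 8/1| = |183*1 - 8*23|/(23*1) = 1/23, and |x - 63/8| = |183*8 - 63*23|/(23*8) = 15/184.
Cross-multiplying, 1*184 = 184 < 345 = 15*23, so 1/23 is smaller: the convergent 8/1 is closer to x than 63/8.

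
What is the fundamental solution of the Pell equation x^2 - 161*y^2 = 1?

(x, y) = (11775, 928)

First expand sqrt(161) as a continued fraction. With x_i = (sqrt(161) + m_i)/d_i and (m_0, d_0) = (0, 1): a_0 = floor(sqrt(161)) = 12, since 12^2 = 144 <= 161 < 169 = 13^2.
Iterate m_{i+1} = d_i*a_i - m_i, d_{i+1} = (161 - m_{i+1}^2)/d_i, a_{i+1} = floor((a_0 + m_{i+1})/d_{i+1}):
  m_1 = 1*12 - 0 = 12, d_1 = (161 - 12^2)/1 = 17/1 = 17, a_1 = floor((12 + 12)/17) = 1.
  m_2 = 17*1 - 12 = 5, d_2 = (161 - 5^2)/17 = 136/17 = 8, a_2 = floor((12 + 5)/8) = 2.
  m_3 = 8*2 - 5 = 11, d_3 = (161 - 11^2)/8 = 40/8 = 5, a_3 = floor((12 + 11)/5) = 4.
  m_4 = 5*4 - 11 = 9, d_4 = (161 - 9^2)/5 = 80/5 = 16, a_4 = floor((12 + 9)/16) = 1.
  m_5 = 16*1 - 9 = 7, d_5 = (161 - 7^2)/16 = 112/16 = 7, a_5 = floor((12 + 7)/7) = 2.
  m_6 = 7*2 - 7 = 7, d_6 = (161 - 7^2)/7 = 112/7 = 16, a_6 = floor((12 + 7)/16) = 1.
  m_7 = 16*1 - 7 = 9, d_7 = (161 - 9^2)/16 = 80/16 = 5, a_7 = floor((12 + 9)/5) = 4.
  m_8 = 5*4 - 9 = 11, d_8 = (161 - 11^2)/5 = 40/5 = 8, a_8 = floor((12 + 11)/8) = 2.
  m_9 = 8*2 - 11 = 5, d_9 = (161 - 5^2)/8 = 136/8 = 17, a_9 = floor((12 + 5)/17) = 1.
  m_10 = 17*1 - 5 = 12, d_10 = (161 - 12^2)/17 = 17/17 = 1, a_10 = floor((12 + 12)/1) = 24.
  m_11 = 1*24 - 12 = 12, d_11 = (161 - 12^2)/1 = 17/1 = 17: (m_11, d_11) = (m_1, d_1) = (12, 17), so from here the quotients repeat a_1, ..., a_10; the period length is 10.
So sqrt(161) = [12; (1, 2, 4, 1, 2, 1, 4, 2, 1, 24)] with period length k = 10.
k is even, so the fundamental solution of x^2 - 161y^2 = 1 is (p_{k-1}, q_{k-1}) = (p_9, q_9); compute convergents through index 9.
Convergents (p_i = a_i*p_{i-1} + p_{i-2}, q_i = a_i*q_{i-1} + q_{i-2} with p_{-2}=0, p_{-1}=1, q_{-2}=1, q_{-1}=0):
  i=0: a_0=12, p_0 = 12*1 + 0 = 12, q_0 = 12*0 + 1 = 1.
  i=1: a_1=1, p_1 = 1*12 + 1 = 13, q_1 = 1*1 + 0 = 1.
  i=2: a_2=2, p_2 = 2*13 + 12 = 38, q_2 = 2*1 + 1 = 3.
  i=3: a_3=4, p_3 = 4*38 + 13 = 165, q_3 = 4*3 + 1 = 13.
  i=4: a_4=1, p_4 = 1*165 + 38 = 203, q_4 = 1*13 + 3 = 16.
  i=5: a_5=2, p_5 = 2*203 + 165 = 571, q_5 = 2*16 + 13 = 45.
  i=6: a_6=1, p_6 = 1*571 + 203 = 774, q_6 = 1*45 + 16 = 61.
  i=7: a_7=4, p_7 = 4*774 + 571 = 3667, q_7 = 4*61 + 45 = 289.
  i=8: a_8=2, p_8 = 2*3667 + 774 = 8108, q_8 = 2*289 + 61 = 639.
  i=9: a_9=1, p_9 = 1*8108 + 3667 = 11775, q_9 = 1*639 + 289 = 928.
Check: 11775^2 - 161*928^2 = 138650625 - 138650624 = 1, so (x, y) = (11775, 928) solves the equation, and by the theorem it is the least positive solution.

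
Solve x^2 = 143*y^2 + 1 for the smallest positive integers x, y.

(x, y) = (12, 1)

First expand sqrt(143) as a continued fraction. With x_i = (sqrt(143) + m_i)/d_i and (m_0, d_0) = (0, 1): a_0 = floor(sqrt(143)) = 11, since 11^2 = 121 <= 143 < 144 = 12^2.
Iterate m_{i+1} = d_i*a_i - m_i, d_{i+1} = (143 - m_{i+1}^2)/d_i, a_{i+1} = floor((a_0 + m_{i+1})/d_{i+1}):
  m_1 = 1*11 - 0 = 11, d_1 = (143 - 11^2)/1 = 22/1 = 22, a_1 = floor((11 + 11)/22) = 1.
  m_2 = 22*1 - 11 = 11, d_2 = (143 - 11^2)/22 = 22/22 = 1, a_2 = floor((11 + 11)/1) = 22.
  m_3 = 1*22 - 11 = 11, d_3 = (143 - 11^2)/1 = 22/1 = 22: (m_3, d_3) = (m_1, d_1) = (11, 22), so from here the quotients repeat a_1, a_2; the period length is 2.
So sqrt(143) = [11; (1, 22)] with period length k = 2.
k is even, so the fundamental solution of x^2 - 143y^2 = 1 is (p_{k-1}, q_{k-1}) = (p_1, q_1); compute convergents through index 1.
Convergents (p_i = a_i*p_{i-1} + p_{i-2}, q_i = a_i*q_{i-1} + q_{i-2} with p_{-2}=0, p_{-1}=1, q_{-2}=1, q_{-1}=0):
  i=0: a_0=11, p_0 = 11*1 + 0 = 11, q_0 = 11*0 + 1 = 1.
  i=1: a_1=1, p_1 = 1*11 + 1 = 12, q_1 = 1*1 + 0 = 1.
Check: 12^2 - 143*1^2 = 144 - 143 = 1, so (x, y) = (12, 1) solves the equation, and by the theorem it is the least positive solution.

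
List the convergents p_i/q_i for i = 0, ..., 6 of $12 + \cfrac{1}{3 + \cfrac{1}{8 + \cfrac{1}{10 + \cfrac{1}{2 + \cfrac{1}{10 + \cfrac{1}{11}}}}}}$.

12/1, 37/3, 308/25, 3117/253, 6542/531, 68537/5563, 760449/61724

Using the convergent recurrence p_i = a_i*p_{i-1} + p_{i-2}, q_i = a_i*q_{i-1} + q_{i-2} with p_{-2}=0, p_{-1}=1, q_{-2}=1, q_{-1}=0:
  i=0: a_0=12, p_0 = 12*1 + 0 = 12, q_0 = 12*0 + 1 = 1.
  i=1: a_1=3, p_1 = 3*12 + 1 = 37, q_1 = 3*1 + 0 = 3.
  i=2: a_2=8, p_2 = 8*37 + 12 = 308, q_2 = 8*3 + 1 = 25.
  i=3: a_3=10, p_3 = 10*308 + 37 = 3117, q_3 = 10*25 + 3 = 253.
  i=4: a_4=2, p_4 = 2*3117 + 308 = 6542, q_4 = 2*253 + 25 = 531.
  i=5: a_5=10, p_5 = 10*6542 + 3117 = 68537, q_5 = 10*531 + 253 = 5563.
  i=6: a_6=11, p_6 = 11*68537 + 6542 = 760449, q_6 = 11*5563 + 531 = 61724.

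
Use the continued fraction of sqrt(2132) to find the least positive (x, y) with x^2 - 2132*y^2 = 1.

First expand sqrt(2132) as a continued fraction. With x_i = (sqrt(2132) + m_i)/d_i and (m_0, d_0) = (0, 1): a_0 = floor(sqrt(2132)) = 46, since 46^2 = 2116 <= 2132 < 2209 = 47^2.
Iterate m_{i+1} = d_i*a_i - m_i, d_{i+1} = (2132 - m_{i+1}^2)/d_i, a_{i+1} = floor((a_0 + m_{i+1})/d_{i+1}):
  m_1 = 1*46 - 0 = 46, d_1 = (2132 - 46^2)/1 = 16/1 = 16, a_1 = floor((46 + 46)/16) = 5.
  m_2 = 16*5 - 46 = 34, d_2 = (2132 - 34^2)/16 = 976/16 = 61, a_2 = floor((46 + 34)/61) = 1.
  m_3 = 61*1 - 34 = 27, d_3 = (2132 - 27^2)/61 = 1403/61 = 23, a_3 = floor((46 + 27)/23) = 3.
  m_4 = 23*3 - 27 = 42, d_4 = (2132 - 42^2)/23 = 368/23 = 16, a_4 = floor((46 + 42)/16) = 5.
  m_5 = 16*5 - 42 = 38, d_5 = (2132 - 38^2)/16 = 688/16 = 43, a_5 = floor((46 + 38)/43) = 1.
  m_6 = 43*1 - 38 = 5, d_6 = (2132 - 5^2)/43 = 2107/43 = 49, a_6 = floor((46 + 5)/49) = 1.
  m_7 = 49*1 - 5 = 44, d_7 = (2132 - 44^2)/49 = 196/49 = 4, a_7 = floor((46 + 44)/4) = 22.
  m_8 = 4*22 - 44 = 44, d_8 = (2132 - 44^2)/4 = 196/4 = 49, a_8 = floor((46 + 44)/49) = 1.
  m_9 = 49*1 - 44 = 5, d_9 = (2132 - 5^2)/49 = 2107/49 = 43, a_9 = floor((46 + 5)/43) = 1.
  m_10 = 43*1 - 5 = 38, d_10 = (2132 - 38^2)/43 = 688/43 = 16, a_10 = floor((46 + 38)/16) = 5.
  m_11 = 16*5 - 38 = 42, d_11 = (2132 - 42^2)/16 = 368/16 = 23, a_11 = floor((46 + 42)/23) = 3.
  m_12 = 23*3 - 42 = 27, d_12 = (2132 - 27^2)/23 = 1403/23 = 61, a_12 = floor((46 + 27)/61) = 1.
  m_13 = 61*1 - 27 = 34, d_13 = (2132 - 34^2)/61 = 976/61 = 16, a_13 = floor((46 + 34)/16) = 5.
  m_14 = 16*5 - 34 = 46, d_14 = (2132 - 46^2)/16 = 16/16 = 1, a_14 = floor((46 + 46)/1) = 92.
  m_15 = 1*92 - 46 = 46, d_15 = (2132 - 46^2)/1 = 16/1 = 16: (m_15, d_15) = (m_1, d_1) = (46, 16), so from here the quotients repeat a_1, ..., a_14; the period length is 14.
So sqrt(2132) = [46; (5, 1, 3, 5, 1, 1, 22, 1, 1, 5, 3, 1, 5, 92)] with period length k = 14.
k is even, so the fundamental solution of x^2 - 2132y^2 = 1 is (p_{k-1}, q_{k-1}) = (p_13, q_13); compute convergents through index 13.
Convergents (p_i = a_i*p_{i-1} + p_{i-2}, q_i = a_i*q_{i-1} + q_{i-2} with p_{-2}=0, p_{-1}=1, q_{-2}=1, q_{-1}=0):
  i=0: a_0=46, p_0 = 46*1 + 0 = 46, q_0 = 46*0 + 1 = 1.
  i=1: a_1=5, p_1 = 5*46 + 1 = 231, q_1 = 5*1 + 0 = 5.
  i=2: a_2=1, p_2 = 1*231 + 46 = 277, q_2 = 1*5 + 1 = 6.
  i=3: a_3=3, p_3 = 3*277 + 231 = 1062, q_3 = 3*6 + 5 = 23.
  i=4: a_4=5, p_4 = 5*1062 + 277 = 5587, q_4 = 5*23 + 6 = 121.
  i=5: a_5=1, p_5 = 1*5587 + 1062 = 6649, q_5 = 1*121 + 23 = 144.
  i=6: a_6=1, p_6 = 1*6649 + 5587 = 12236, q_6 = 1*144 + 121 = 265.
  i=7: a_7=22, p_7 = 22*12236 + 6649 = 275841, q_7 = 22*265 + 144 = 5974.
  i=8: a_8=1, p_8 = 1*275841 + 12236 = 288077, q_8 = 1*5974 + 265 = 6239.
  i=9: a_9=1, p_9 = 1*288077 + 275841 = 563918, q_9 = 1*6239 + 5974 = 12213.
  i=10: a_10=5, p_10 = 5*563918 + 288077 = 3107667, q_10 = 5*12213 + 6239 = 67304.
  i=11: a_11=3, p_11 = 3*3107667 + 563918 = 9886919, q_11 = 3*67304 + 12213 = 214125.
  i=12: a_12=1, p_12 = 1*9886919 + 3107667 = 12994586, q_12 = 1*214125 + 67304 = 281429.
  i=13: a_13=5, p_13 = 5*12994586 + 9886919 = 74859849, q_13 = 5*281429 + 214125 = 1621270.
Check: 74859849^2 - 2132*1621270^2 = 5603996992302801 - 5603996992302800 = 1, so (x, y) = (74859849, 1621270) solves the equation, and by the theorem it is the least positive solution.

(x, y) = (74859849, 1621270)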